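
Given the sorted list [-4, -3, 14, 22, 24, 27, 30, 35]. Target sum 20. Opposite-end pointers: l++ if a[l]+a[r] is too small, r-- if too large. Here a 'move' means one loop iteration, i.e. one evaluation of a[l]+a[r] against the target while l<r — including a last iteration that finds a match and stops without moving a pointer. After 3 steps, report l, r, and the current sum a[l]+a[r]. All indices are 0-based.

[0,7] -4+35=31 >20 → r--
[0,6] -4+30=26 >20 → r--
[0,5] -4+27=23 >20 → r--

l=0, r=4, sum=20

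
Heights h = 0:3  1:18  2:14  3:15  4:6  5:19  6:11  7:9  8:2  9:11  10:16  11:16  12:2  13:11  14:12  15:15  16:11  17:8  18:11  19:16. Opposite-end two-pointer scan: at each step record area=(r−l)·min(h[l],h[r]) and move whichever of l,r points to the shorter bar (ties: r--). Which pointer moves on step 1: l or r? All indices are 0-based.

[0,19] min(3,16)*19=57 best=57 * → l++

l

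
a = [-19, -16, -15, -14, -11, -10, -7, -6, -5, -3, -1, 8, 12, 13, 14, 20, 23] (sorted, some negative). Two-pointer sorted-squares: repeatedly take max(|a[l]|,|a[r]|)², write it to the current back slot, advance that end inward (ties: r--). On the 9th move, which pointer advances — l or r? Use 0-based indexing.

r

[0,16] |-19|<=|23| out[16]=529 → r--
[0,15] |-19|<=|20| out[15]=400 → r--
[0,14] |-19|>|14| out[14]=361 → l++
[1,14] |-16|>|14| out[13]=256 → l++
[2,14] |-15|>|14| out[12]=225 → l++
[3,14] |-14|<=|14| out[11]=196 → r--
[3,13] |-14|>|13| out[10]=196 → l++
[4,13] |-11|<=|13| out[9]=169 → r--
[4,12] |-11|<=|12| out[8]=144 → r--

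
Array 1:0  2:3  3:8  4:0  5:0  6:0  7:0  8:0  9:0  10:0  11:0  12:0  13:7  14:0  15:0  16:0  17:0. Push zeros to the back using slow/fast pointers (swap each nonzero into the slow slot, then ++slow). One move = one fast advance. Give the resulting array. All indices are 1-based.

[3, 8, 7, 0, 0, 0, 0, 0, 0, 0, 0, 0, 0, 0, 0, 0, 0]

slow=1 fast=1: a[fast]=0, fast++
slow=1 fast=2: a[fast]=3≠0 swap→a[1]=3, slow++,fast++
slow=2 fast=3: a[fast]=8≠0 swap→a[2]=8, slow++,fast++
slow=3 fast=4: a[fast]=0, fast++
slow=3 fast=5: a[fast]=0, fast++
slow=3 fast=6: a[fast]=0, fast++
slow=3 fast=7: a[fast]=0, fast++
slow=3 fast=8: a[fast]=0, fast++
slow=3 fast=9: a[fast]=0, fast++
slow=3 fast=10: a[fast]=0, fast++
slow=3 fast=11: a[fast]=0, fast++
slow=3 fast=12: a[fast]=0, fast++
slow=3 fast=13: a[fast]=7≠0 swap→a[3]=7, slow++,fast++
slow=4 fast=14: a[fast]=0, fast++
slow=4 fast=15: a[fast]=0, fast++
slow=4 fast=16: a[fast]=0, fast++
slow=4 fast=17: a[fast]=0, fast++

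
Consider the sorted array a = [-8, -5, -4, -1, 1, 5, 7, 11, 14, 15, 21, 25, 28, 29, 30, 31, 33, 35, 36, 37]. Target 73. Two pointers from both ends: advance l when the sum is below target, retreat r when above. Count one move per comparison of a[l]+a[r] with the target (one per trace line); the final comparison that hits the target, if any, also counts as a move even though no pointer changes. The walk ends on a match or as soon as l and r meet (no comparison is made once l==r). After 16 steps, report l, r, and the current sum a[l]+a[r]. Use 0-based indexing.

l=16, r=19, sum=70

[0,19] -8+37=29 <73 → l++
[1,19] -5+37=32 <73 → l++
[2,19] -4+37=33 <73 → l++
[3,19] -1+37=36 <73 → l++
[4,19] 1+37=38 <73 → l++
[5,19] 5+37=42 <73 → l++
[6,19] 7+37=44 <73 → l++
[7,19] 11+37=48 <73 → l++
[8,19] 14+37=51 <73 → l++
[9,19] 15+37=52 <73 → l++
[10,19] 21+37=58 <73 → l++
[11,19] 25+37=62 <73 → l++
[12,19] 28+37=65 <73 → l++
[13,19] 29+37=66 <73 → l++
[14,19] 30+37=67 <73 → l++
[15,19] 31+37=68 <73 → l++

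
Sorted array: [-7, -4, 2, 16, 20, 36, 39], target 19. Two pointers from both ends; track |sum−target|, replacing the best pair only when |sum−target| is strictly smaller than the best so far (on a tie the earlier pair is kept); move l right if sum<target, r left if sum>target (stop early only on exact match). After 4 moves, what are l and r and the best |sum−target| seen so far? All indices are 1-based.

[1,7] -7+39=32 d=13 * → r--
[1,6] -7+36=29 d=10 * → r--
[1,5] -7+20=13 d=6 * → l++
[2,5] -4+20=16 d=3 * → l++

l=3, r=5, best |Δ|=3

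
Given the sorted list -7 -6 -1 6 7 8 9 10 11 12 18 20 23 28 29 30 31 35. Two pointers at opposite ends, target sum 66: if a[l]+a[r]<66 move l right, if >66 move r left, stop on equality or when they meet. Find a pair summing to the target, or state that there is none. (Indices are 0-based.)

(31, 35)

[0,17] -7+35=28 <66 → l++
[1,17] -6+35=29 <66 → l++
[2,17] -1+35=34 <66 → l++
[3,17] 6+35=41 <66 → l++
[4,17] 7+35=42 <66 → l++
[5,17] 8+35=43 <66 → l++
[6,17] 9+35=44 <66 → l++
[7,17] 10+35=45 <66 → l++
[8,17] 11+35=46 <66 → l++
[9,17] 12+35=47 <66 → l++
[10,17] 18+35=53 <66 → l++
[11,17] 20+35=55 <66 → l++
[12,17] 23+35=58 <66 → l++
[13,17] 28+35=63 <66 → l++
[14,17] 29+35=64 <66 → l++
[15,17] 30+35=65 <66 → l++
[16,17] 31+35=66 → found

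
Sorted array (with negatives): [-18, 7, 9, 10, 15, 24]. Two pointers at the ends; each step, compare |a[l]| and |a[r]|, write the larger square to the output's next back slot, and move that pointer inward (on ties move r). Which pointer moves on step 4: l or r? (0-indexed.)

[0,5] |-18|<=|24| out[5]=576 → r--
[0,4] |-18|>|15| out[4]=324 → l++
[1,4] |7|<=|15| out[3]=225 → r--
[1,3] |7|<=|10| out[2]=100 → r--

r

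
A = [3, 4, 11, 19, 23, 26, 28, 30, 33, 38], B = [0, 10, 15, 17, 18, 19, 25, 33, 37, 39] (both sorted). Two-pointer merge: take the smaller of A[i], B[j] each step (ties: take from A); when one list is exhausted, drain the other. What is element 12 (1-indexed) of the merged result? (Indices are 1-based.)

merged[12] = 25

[i=1,j=1] A[i]=3>B[j]=0 take 0 → j++
[i=1,j=2] A[i]=3<=B[j]=10 take 3 → i++
[i=2,j=2] A[i]=4<=B[j]=10 take 4 → i++
[i=3,j=2] A[i]=11>B[j]=10 take 10 → j++
[i=3,j=3] A[i]=11<=B[j]=15 take 11 → i++
[i=4,j=3] A[i]=19>B[j]=15 take 15 → j++
[i=4,j=4] A[i]=19>B[j]=17 take 17 → j++
[i=4,j=5] A[i]=19>B[j]=18 take 18 → j++
[i=4,j=6] A[i]=19<=B[j]=19 take 19 → i++
[i=5,j=6] A[i]=23>B[j]=19 take 19 → j++
[i=5,j=7] A[i]=23<=B[j]=25 take 23 → i++
[i=6,j=7] A[i]=26>B[j]=25 take 25 → j++
[i=6,j=8] A[i]=26<=B[j]=33 take 26 → i++
[i=7,j=8] A[i]=28<=B[j]=33 take 28 → i++
[i=8,j=8] A[i]=30<=B[j]=33 take 30 → i++
[i=9,j=8] A[i]=33<=B[j]=33 take 33 → i++
[i=10,j=8] A[i]=38>B[j]=33 take 33 → j++
[i=10,j=9] A[i]=38>B[j]=37 take 37 → j++
[i=10,j=10] A[i]=38<=B[j]=39 take 38 → i++
[i=11,j=10] A done, take B[j]=39 → j++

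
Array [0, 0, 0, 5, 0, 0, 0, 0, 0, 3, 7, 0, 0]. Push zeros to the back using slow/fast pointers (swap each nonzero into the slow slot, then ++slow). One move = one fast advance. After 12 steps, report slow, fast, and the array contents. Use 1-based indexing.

slow=4, fast=13, a=[5, 3, 7, 0, 0, 0, 0, 0, 0, 0, 0, 0, 0]

slow=1 fast=1: a[fast]=0, fast++
slow=1 fast=2: a[fast]=0, fast++
slow=1 fast=3: a[fast]=0, fast++
slow=1 fast=4: a[fast]=5≠0 swap→a[1]=5, slow++,fast++
slow=2 fast=5: a[fast]=0, fast++
slow=2 fast=6: a[fast]=0, fast++
slow=2 fast=7: a[fast]=0, fast++
slow=2 fast=8: a[fast]=0, fast++
slow=2 fast=9: a[fast]=0, fast++
slow=2 fast=10: a[fast]=3≠0 swap→a[2]=3, slow++,fast++
slow=3 fast=11: a[fast]=7≠0 swap→a[3]=7, slow++,fast++
slow=4 fast=12: a[fast]=0, fast++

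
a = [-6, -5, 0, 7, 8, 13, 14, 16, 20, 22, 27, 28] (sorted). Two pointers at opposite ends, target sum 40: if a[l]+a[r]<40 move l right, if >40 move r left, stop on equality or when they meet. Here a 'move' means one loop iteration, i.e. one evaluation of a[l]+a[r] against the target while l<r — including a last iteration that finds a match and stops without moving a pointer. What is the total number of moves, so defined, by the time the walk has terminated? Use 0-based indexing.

7 moves

l=0 r=11: -6+28=22 <40, l++
l=1 r=11: -5+28=23 <40, l++
l=2 r=11: 0+28=28 <40, l++
l=3 r=11: 7+28=35 <40, l++
l=4 r=11: 8+28=36 <40, l++
l=5 r=11: 13+28=41 >40, r--
l=5 r=10: 13+27=40, found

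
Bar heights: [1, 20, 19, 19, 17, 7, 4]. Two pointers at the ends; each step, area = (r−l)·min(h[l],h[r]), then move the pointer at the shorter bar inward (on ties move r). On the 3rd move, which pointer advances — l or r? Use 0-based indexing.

r

l=0 r=6: min(1,4)*6=6 best=6 *, l++
l=1 r=6: min(20,4)*5=20 best=20 *, r--
l=1 r=5: min(20,7)*4=28 best=28 *, r--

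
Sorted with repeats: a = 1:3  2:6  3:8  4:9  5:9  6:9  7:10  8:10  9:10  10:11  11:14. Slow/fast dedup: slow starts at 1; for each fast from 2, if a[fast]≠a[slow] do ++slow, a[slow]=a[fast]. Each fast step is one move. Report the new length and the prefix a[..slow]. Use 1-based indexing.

length 7; prefix = [3, 6, 8, 9, 10, 11, 14]

slow=1 fast=2: a[fast]=6≠a[slow]=3 write a[2]=6, slow++,fast++
slow=2 fast=3: a[fast]=8≠a[slow]=6 write a[3]=8, slow++,fast++
slow=3 fast=4: a[fast]=9≠a[slow]=8 write a[4]=9, slow++,fast++
slow=4 fast=5: a[fast]=9=a[slow] dup, fast++
slow=4 fast=6: a[fast]=9=a[slow] dup, fast++
slow=4 fast=7: a[fast]=10≠a[slow]=9 write a[5]=10, slow++,fast++
slow=5 fast=8: a[fast]=10=a[slow] dup, fast++
slow=5 fast=9: a[fast]=10=a[slow] dup, fast++
slow=5 fast=10: a[fast]=11≠a[slow]=10 write a[6]=11, slow++,fast++
slow=6 fast=11: a[fast]=14≠a[slow]=11 write a[7]=14, slow++,fast++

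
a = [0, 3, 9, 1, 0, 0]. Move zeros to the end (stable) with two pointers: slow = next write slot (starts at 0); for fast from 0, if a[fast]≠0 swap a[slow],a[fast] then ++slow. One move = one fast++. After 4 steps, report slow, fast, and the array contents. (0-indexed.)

slow=0 fast=0: a[fast]=0, fast++
slow=0 fast=1: a[fast]=3≠0 swap→a[0]=3, slow++,fast++
slow=1 fast=2: a[fast]=9≠0 swap→a[1]=9, slow++,fast++
slow=2 fast=3: a[fast]=1≠0 swap→a[2]=1, slow++,fast++

slow=3, fast=4, a=[3, 9, 1, 0, 0, 0]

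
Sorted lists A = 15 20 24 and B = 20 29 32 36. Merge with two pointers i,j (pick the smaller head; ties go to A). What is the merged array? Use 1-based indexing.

[i=1,j=1] A[i]=15<=B[j]=20 take 15 → i++
[i=2,j=1] A[i]=20<=B[j]=20 take 20 → i++
[i=3,j=1] A[i]=24>B[j]=20 take 20 → j++
[i=3,j=2] A[i]=24<=B[j]=29 take 24 → i++
[i=4,j=2] A done, take B[j]=29 → j++
[i=4,j=3] A done, take B[j]=32 → j++
[i=4,j=4] A done, take B[j]=36 → j++

[15, 20, 20, 24, 29, 32, 36]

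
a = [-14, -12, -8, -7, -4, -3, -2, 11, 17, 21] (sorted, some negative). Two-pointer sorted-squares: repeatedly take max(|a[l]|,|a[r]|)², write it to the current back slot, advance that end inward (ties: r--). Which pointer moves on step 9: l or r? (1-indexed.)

l

l=1 r=10: |-14|<=|21| out[10]=441, r--
l=1 r=9: |-14|<=|17| out[9]=289, r--
l=1 r=8: |-14|>|11| out[8]=196, l++
l=2 r=8: |-12|>|11| out[7]=144, l++
l=3 r=8: |-8|<=|11| out[6]=121, r--
l=3 r=7: |-8|>|-2| out[5]=64, l++
l=4 r=7: |-7|>|-2| out[4]=49, l++
l=5 r=7: |-4|>|-2| out[3]=16, l++
l=6 r=7: |-3|>|-2| out[2]=9, l++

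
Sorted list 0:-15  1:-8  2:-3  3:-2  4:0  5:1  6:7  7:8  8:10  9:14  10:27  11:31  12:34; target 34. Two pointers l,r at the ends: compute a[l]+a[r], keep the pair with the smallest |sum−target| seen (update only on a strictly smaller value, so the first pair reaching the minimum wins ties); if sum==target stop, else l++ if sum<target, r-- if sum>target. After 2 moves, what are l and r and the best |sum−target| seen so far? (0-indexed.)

l=0 r=12: -15+34=19 d=15 *, l++
l=1 r=12: -8+34=26 d=8 *, l++

l=2, r=12, best |Δ|=8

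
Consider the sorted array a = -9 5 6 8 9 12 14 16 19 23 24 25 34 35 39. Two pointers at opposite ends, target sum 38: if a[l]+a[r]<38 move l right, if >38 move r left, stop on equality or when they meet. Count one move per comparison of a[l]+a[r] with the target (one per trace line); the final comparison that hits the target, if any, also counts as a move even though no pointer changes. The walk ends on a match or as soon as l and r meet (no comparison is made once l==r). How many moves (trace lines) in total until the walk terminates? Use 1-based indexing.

11 moves

l=1 r=15: -9+39=30 <38, l++
l=2 r=15: 5+39=44 >38, r--
l=2 r=14: 5+35=40 >38, r--
l=2 r=13: 5+34=39 >38, r--
l=2 r=12: 5+25=30 <38, l++
l=3 r=12: 6+25=31 <38, l++
l=4 r=12: 8+25=33 <38, l++
l=5 r=12: 9+25=34 <38, l++
l=6 r=12: 12+25=37 <38, l++
l=7 r=12: 14+25=39 >38, r--
l=7 r=11: 14+24=38, found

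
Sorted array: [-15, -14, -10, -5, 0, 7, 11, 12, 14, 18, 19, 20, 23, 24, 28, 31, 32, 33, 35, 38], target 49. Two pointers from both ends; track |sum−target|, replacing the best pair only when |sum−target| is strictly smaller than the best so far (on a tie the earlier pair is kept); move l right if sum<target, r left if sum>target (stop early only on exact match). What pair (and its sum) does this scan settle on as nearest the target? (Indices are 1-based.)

l=1 r=20: -15+38=23 d=26 *, l++
l=2 r=20: -14+38=24 d=25 *, l++
l=3 r=20: -10+38=28 d=21 *, l++
l=4 r=20: -5+38=33 d=16 *, l++
l=5 r=20: 0+38=38 d=11 *, l++
l=6 r=20: 7+38=45 d=4 *, l++
l=7 r=20: 11+38=49 d=0 *, stop

pair (11, 38) with sum 49 (|Δ|=0)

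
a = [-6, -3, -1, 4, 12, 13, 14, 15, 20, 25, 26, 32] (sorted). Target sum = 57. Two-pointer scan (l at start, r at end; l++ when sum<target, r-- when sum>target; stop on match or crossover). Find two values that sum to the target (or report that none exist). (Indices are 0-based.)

[0,11] -6+32=26 <57 → l++
[1,11] -3+32=29 <57 → l++
[2,11] -1+32=31 <57 → l++
[3,11] 4+32=36 <57 → l++
[4,11] 12+32=44 <57 → l++
[5,11] 13+32=45 <57 → l++
[6,11] 14+32=46 <57 → l++
[7,11] 15+32=47 <57 → l++
[8,11] 20+32=52 <57 → l++
[9,11] 25+32=57 → found

(25, 32)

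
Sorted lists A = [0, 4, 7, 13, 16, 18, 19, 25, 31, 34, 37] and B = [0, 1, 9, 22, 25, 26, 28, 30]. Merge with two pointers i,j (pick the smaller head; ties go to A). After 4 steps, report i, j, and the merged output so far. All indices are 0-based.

i=2, j=2, merged so far=[0, 0, 1, 4]

[i=0,j=0] A[i]=0<=B[j]=0 take 0 → i++
[i=1,j=0] A[i]=4>B[j]=0 take 0 → j++
[i=1,j=1] A[i]=4>B[j]=1 take 1 → j++
[i=1,j=2] A[i]=4<=B[j]=9 take 4 → i++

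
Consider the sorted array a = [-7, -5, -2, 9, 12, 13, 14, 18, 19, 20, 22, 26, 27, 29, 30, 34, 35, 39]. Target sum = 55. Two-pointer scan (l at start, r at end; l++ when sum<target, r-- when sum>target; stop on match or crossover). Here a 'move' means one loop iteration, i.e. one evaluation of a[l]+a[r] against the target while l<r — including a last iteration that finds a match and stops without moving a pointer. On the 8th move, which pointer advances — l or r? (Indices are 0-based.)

l=0 r=17: -7+39=32 <55, l++
l=1 r=17: -5+39=34 <55, l++
l=2 r=17: -2+39=37 <55, l++
l=3 r=17: 9+39=48 <55, l++
l=4 r=17: 12+39=51 <55, l++
l=5 r=17: 13+39=52 <55, l++
l=6 r=17: 14+39=53 <55, l++
l=7 r=17: 18+39=57 >55, r--

r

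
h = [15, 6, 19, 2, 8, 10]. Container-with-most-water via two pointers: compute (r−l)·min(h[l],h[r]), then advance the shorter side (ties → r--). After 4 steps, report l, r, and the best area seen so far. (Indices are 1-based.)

[1,6] min(15,10)*5=50 best=50 * → r--
[1,5] min(15,8)*4=32 best=50 → r--
[1,4] min(15,2)*3=6 best=50 → r--
[1,3] min(15,19)*2=30 best=50 → l++

l=2, r=3, best area=50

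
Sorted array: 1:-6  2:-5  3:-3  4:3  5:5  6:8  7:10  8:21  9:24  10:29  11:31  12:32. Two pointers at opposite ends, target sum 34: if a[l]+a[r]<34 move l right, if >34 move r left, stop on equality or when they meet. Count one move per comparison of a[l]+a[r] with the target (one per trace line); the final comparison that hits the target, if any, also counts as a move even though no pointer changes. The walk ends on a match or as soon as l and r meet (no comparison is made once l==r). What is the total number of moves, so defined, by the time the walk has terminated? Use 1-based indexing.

5 moves

[1,12] -6+32=26 <34 → l++
[2,12] -5+32=27 <34 → l++
[3,12] -3+32=29 <34 → l++
[4,12] 3+32=35 >34 → r--
[4,11] 3+31=34 → found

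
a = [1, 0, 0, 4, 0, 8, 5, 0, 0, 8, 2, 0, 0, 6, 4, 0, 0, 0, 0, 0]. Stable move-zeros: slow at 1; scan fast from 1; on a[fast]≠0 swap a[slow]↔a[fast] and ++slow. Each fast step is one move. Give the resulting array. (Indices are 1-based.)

slow=1 fast=1: a[fast]=1≠0 swap→a[1]=1, slow++,fast++
slow=2 fast=2: a[fast]=0, fast++
slow=2 fast=3: a[fast]=0, fast++
slow=2 fast=4: a[fast]=4≠0 swap→a[2]=4, slow++,fast++
slow=3 fast=5: a[fast]=0, fast++
slow=3 fast=6: a[fast]=8≠0 swap→a[3]=8, slow++,fast++
slow=4 fast=7: a[fast]=5≠0 swap→a[4]=5, slow++,fast++
slow=5 fast=8: a[fast]=0, fast++
slow=5 fast=9: a[fast]=0, fast++
slow=5 fast=10: a[fast]=8≠0 swap→a[5]=8, slow++,fast++
slow=6 fast=11: a[fast]=2≠0 swap→a[6]=2, slow++,fast++
slow=7 fast=12: a[fast]=0, fast++
slow=7 fast=13: a[fast]=0, fast++
slow=7 fast=14: a[fast]=6≠0 swap→a[7]=6, slow++,fast++
slow=8 fast=15: a[fast]=4≠0 swap→a[8]=4, slow++,fast++
slow=9 fast=16: a[fast]=0, fast++
slow=9 fast=17: a[fast]=0, fast++
slow=9 fast=18: a[fast]=0, fast++
slow=9 fast=19: a[fast]=0, fast++
slow=9 fast=20: a[fast]=0, fast++

[1, 4, 8, 5, 8, 2, 6, 4, 0, 0, 0, 0, 0, 0, 0, 0, 0, 0, 0, 0]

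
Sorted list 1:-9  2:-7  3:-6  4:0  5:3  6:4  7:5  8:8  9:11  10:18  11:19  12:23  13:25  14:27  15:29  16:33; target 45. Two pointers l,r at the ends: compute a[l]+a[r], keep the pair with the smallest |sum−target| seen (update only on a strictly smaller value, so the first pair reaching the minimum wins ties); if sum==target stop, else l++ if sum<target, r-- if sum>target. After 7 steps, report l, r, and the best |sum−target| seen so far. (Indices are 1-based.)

l=1 r=16: -9+33=24 d=21 *, l++
l=2 r=16: -7+33=26 d=19 *, l++
l=3 r=16: -6+33=27 d=18 *, l++
l=4 r=16: 0+33=33 d=12 *, l++
l=5 r=16: 3+33=36 d=9 *, l++
l=6 r=16: 4+33=37 d=8 *, l++
l=7 r=16: 5+33=38 d=7 *, l++

l=8, r=16, best |Δ|=7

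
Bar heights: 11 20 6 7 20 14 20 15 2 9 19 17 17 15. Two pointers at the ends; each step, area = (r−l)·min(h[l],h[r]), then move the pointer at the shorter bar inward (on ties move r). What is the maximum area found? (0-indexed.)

max area = 187

[0,13] min(11,15)*13=143 best=143 * → l++
[1,13] min(20,15)*12=180 best=180 * → r--
[1,12] min(20,17)*11=187 best=187 * → r--
[1,11] min(20,17)*10=170 best=187 → r--
[1,10] min(20,19)*9=171 best=187 → r--
[1,9] min(20,9)*8=72 best=187 → r--
[1,8] min(20,2)*7=14 best=187 → r--
[1,7] min(20,15)*6=90 best=187 → r--
[1,6] min(20,20)*5=100 best=187 → r--
[1,5] min(20,14)*4=56 best=187 → r--
[1,4] min(20,20)*3=60 best=187 → r--
[1,3] min(20,7)*2=14 best=187 → r--
[1,2] min(20,6)*1=6 best=187 → r--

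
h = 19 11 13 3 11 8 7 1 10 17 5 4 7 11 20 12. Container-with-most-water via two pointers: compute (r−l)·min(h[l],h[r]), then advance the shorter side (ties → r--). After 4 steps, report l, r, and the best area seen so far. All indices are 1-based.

l=4, r=15, best area=266

[1,16] min(19,12)*15=180 best=180 * → r--
[1,15] min(19,20)*14=266 best=266 * → l++
[2,15] min(11,20)*13=143 best=266 → l++
[3,15] min(13,20)*12=156 best=266 → l++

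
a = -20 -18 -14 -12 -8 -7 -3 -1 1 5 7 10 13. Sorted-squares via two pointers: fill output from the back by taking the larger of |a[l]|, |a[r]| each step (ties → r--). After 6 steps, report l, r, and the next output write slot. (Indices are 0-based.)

[0,12] |-20|>|13| out[12]=400 → l++
[1,12] |-18|>|13| out[11]=324 → l++
[2,12] |-14|>|13| out[10]=196 → l++
[3,12] |-12|<=|13| out[9]=169 → r--
[3,11] |-12|>|10| out[8]=144 → l++
[4,11] |-8|<=|10| out[7]=100 → r--

l=4, r=10, next write slot=6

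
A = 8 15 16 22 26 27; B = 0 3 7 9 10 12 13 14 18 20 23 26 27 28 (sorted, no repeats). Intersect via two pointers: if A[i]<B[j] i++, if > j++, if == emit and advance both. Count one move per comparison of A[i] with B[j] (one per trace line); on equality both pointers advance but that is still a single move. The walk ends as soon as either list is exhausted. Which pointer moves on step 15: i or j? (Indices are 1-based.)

[i=1,j=1] 8>0 → j++
[i=1,j=2] 8>3 → j++
[i=1,j=3] 8>7 → j++
[i=1,j=4] 8<9 → i++
[i=2,j=4] 15>9 → j++
[i=2,j=5] 15>10 → j++
[i=2,j=6] 15>12 → j++
[i=2,j=7] 15>13 → j++
[i=2,j=8] 15>14 → j++
[i=2,j=9] 15<18 → i++
[i=3,j=9] 16<18 → i++
[i=4,j=9] 22>18 → j++
[i=4,j=10] 22>20 → j++
[i=4,j=11] 22<23 → i++
[i=5,j=11] 26>23 → j++

j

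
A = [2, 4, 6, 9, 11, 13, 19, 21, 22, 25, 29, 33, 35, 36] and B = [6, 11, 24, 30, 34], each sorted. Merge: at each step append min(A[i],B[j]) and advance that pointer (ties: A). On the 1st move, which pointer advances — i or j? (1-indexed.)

i=1 j=1: A[i]=2<=B[j]=6 take 2, i++

i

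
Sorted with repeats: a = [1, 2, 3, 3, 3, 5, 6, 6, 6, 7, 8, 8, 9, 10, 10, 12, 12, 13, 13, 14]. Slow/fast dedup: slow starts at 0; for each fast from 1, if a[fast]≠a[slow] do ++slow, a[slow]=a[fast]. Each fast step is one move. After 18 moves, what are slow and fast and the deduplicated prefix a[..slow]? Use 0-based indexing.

slow=10, fast=19, prefix=[1, 2, 3, 5, 6, 7, 8, 9, 10, 12, 13]

slow=0 fast=1: a[fast]=2≠a[slow]=1 write a[1]=2, slow++,fast++
slow=1 fast=2: a[fast]=3≠a[slow]=2 write a[2]=3, slow++,fast++
slow=2 fast=3: a[fast]=3=a[slow] dup, fast++
slow=2 fast=4: a[fast]=3=a[slow] dup, fast++
slow=2 fast=5: a[fast]=5≠a[slow]=3 write a[3]=5, slow++,fast++
slow=3 fast=6: a[fast]=6≠a[slow]=5 write a[4]=6, slow++,fast++
slow=4 fast=7: a[fast]=6=a[slow] dup, fast++
slow=4 fast=8: a[fast]=6=a[slow] dup, fast++
slow=4 fast=9: a[fast]=7≠a[slow]=6 write a[5]=7, slow++,fast++
slow=5 fast=10: a[fast]=8≠a[slow]=7 write a[6]=8, slow++,fast++
slow=6 fast=11: a[fast]=8=a[slow] dup, fast++
slow=6 fast=12: a[fast]=9≠a[slow]=8 write a[7]=9, slow++,fast++
slow=7 fast=13: a[fast]=10≠a[slow]=9 write a[8]=10, slow++,fast++
slow=8 fast=14: a[fast]=10=a[slow] dup, fast++
slow=8 fast=15: a[fast]=12≠a[slow]=10 write a[9]=12, slow++,fast++
slow=9 fast=16: a[fast]=12=a[slow] dup, fast++
slow=9 fast=17: a[fast]=13≠a[slow]=12 write a[10]=13, slow++,fast++
slow=10 fast=18: a[fast]=13=a[slow] dup, fast++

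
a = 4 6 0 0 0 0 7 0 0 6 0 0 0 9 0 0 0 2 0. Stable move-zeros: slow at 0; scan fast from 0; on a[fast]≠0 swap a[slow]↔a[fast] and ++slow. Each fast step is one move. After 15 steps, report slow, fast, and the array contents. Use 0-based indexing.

slow=0 fast=0: a[fast]=4≠0 swap→a[0]=4, slow++,fast++
slow=1 fast=1: a[fast]=6≠0 swap→a[1]=6, slow++,fast++
slow=2 fast=2: a[fast]=0, fast++
slow=2 fast=3: a[fast]=0, fast++
slow=2 fast=4: a[fast]=0, fast++
slow=2 fast=5: a[fast]=0, fast++
slow=2 fast=6: a[fast]=7≠0 swap→a[2]=7, slow++,fast++
slow=3 fast=7: a[fast]=0, fast++
slow=3 fast=8: a[fast]=0, fast++
slow=3 fast=9: a[fast]=6≠0 swap→a[3]=6, slow++,fast++
slow=4 fast=10: a[fast]=0, fast++
slow=4 fast=11: a[fast]=0, fast++
slow=4 fast=12: a[fast]=0, fast++
slow=4 fast=13: a[fast]=9≠0 swap→a[4]=9, slow++,fast++
slow=5 fast=14: a[fast]=0, fast++

slow=5, fast=15, a=[4, 6, 7, 6, 9, 0, 0, 0, 0, 0, 0, 0, 0, 0, 0, 0, 0, 2, 0]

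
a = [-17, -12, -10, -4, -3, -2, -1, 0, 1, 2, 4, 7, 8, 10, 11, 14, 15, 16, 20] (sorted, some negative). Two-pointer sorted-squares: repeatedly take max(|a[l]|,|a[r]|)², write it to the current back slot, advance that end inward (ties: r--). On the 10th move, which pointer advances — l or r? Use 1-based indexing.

r

l=1 r=19: |-17|<=|20| out[19]=400, r--
l=1 r=18: |-17|>|16| out[18]=289, l++
l=2 r=18: |-12|<=|16| out[17]=256, r--
l=2 r=17: |-12|<=|15| out[16]=225, r--
l=2 r=16: |-12|<=|14| out[15]=196, r--
l=2 r=15: |-12|>|11| out[14]=144, l++
l=3 r=15: |-10|<=|11| out[13]=121, r--
l=3 r=14: |-10|<=|10| out[12]=100, r--
l=3 r=13: |-10|>|8| out[11]=100, l++
l=4 r=13: |-4|<=|8| out[10]=64, r--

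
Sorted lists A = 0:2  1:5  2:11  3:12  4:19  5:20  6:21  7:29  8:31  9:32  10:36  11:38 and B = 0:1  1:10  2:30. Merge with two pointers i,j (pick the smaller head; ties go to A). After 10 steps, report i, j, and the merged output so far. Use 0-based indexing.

i=0 j=0: A[i]=2>B[j]=1 take 1, j++
i=0 j=1: A[i]=2<=B[j]=10 take 2, i++
i=1 j=1: A[i]=5<=B[j]=10 take 5, i++
i=2 j=1: A[i]=11>B[j]=10 take 10, j++
i=2 j=2: A[i]=11<=B[j]=30 take 11, i++
i=3 j=2: A[i]=12<=B[j]=30 take 12, i++
i=4 j=2: A[i]=19<=B[j]=30 take 19, i++
i=5 j=2: A[i]=20<=B[j]=30 take 20, i++
i=6 j=2: A[i]=21<=B[j]=30 take 21, i++
i=7 j=2: A[i]=29<=B[j]=30 take 29, i++

i=8, j=2, merged so far=[1, 2, 5, 10, 11, 12, 19, 20, 21, 29]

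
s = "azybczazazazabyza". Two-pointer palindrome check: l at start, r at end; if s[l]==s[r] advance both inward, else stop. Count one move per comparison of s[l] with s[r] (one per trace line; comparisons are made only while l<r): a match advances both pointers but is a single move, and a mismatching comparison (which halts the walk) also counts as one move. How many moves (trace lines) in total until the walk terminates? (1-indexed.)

l=1 r=17: 'a'=='a', l++,r--
l=2 r=16: 'z'=='z', l++,r--
l=3 r=15: 'y'=='y', l++,r--
l=4 r=14: 'b'=='b', l++,r--
l=5 r=13: 'c'!='a', stop

5 moves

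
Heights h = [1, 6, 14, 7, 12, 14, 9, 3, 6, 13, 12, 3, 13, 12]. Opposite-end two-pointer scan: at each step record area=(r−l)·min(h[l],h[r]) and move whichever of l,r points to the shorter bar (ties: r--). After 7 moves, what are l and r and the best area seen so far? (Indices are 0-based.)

l=0 r=13: min(1,12)*13=13 best=13 *, l++
l=1 r=13: min(6,12)*12=72 best=72 *, l++
l=2 r=13: min(14,12)*11=132 best=132 *, r--
l=2 r=12: min(14,13)*10=130 best=132, r--
l=2 r=11: min(14,3)*9=27 best=132, r--
l=2 r=10: min(14,12)*8=96 best=132, r--
l=2 r=9: min(14,13)*7=91 best=132, r--

l=2, r=8, best area=132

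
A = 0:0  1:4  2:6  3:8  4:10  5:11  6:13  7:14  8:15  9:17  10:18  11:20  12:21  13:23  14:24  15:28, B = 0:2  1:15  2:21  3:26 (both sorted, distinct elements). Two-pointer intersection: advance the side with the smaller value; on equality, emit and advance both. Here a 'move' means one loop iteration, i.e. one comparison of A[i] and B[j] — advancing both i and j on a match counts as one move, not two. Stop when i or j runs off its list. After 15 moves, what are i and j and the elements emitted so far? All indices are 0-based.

i=0 j=0: 0<2, i++
i=1 j=0: 4>2, j++
i=1 j=1: 4<15, i++
i=2 j=1: 6<15, i++
i=3 j=1: 8<15, i++
i=4 j=1: 10<15, i++
i=5 j=1: 11<15, i++
i=6 j=1: 13<15, i++
i=7 j=1: 14<15, i++
i=8 j=1: 15==15 emit, i++,j++
i=9 j=2: 17<21, i++
i=10 j=2: 18<21, i++
i=11 j=2: 20<21, i++
i=12 j=2: 21==21 emit, i++,j++
i=13 j=3: 23<26, i++

i=14, j=3, emitted=[15, 21]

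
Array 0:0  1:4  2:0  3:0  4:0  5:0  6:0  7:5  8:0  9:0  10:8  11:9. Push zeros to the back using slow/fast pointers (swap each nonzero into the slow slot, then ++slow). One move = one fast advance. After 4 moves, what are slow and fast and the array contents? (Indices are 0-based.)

(s=0,f=0) a[fast]=0 → fast++
(s=0,f=1) a[fast]=4≠0 swap→a[0]=4 → slow++,fast++
(s=1,f=2) a[fast]=0 → fast++
(s=1,f=3) a[fast]=0 → fast++

slow=1, fast=4, a=[4, 0, 0, 0, 0, 0, 0, 5, 0, 0, 8, 9]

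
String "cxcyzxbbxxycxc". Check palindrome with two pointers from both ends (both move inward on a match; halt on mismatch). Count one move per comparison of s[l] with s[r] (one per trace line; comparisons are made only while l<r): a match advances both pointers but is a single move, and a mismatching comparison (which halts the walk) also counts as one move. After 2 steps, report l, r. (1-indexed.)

l=3, r=12

[1,14] 'c'=='c' → l++,r--
[2,13] 'x'=='x' → l++,r--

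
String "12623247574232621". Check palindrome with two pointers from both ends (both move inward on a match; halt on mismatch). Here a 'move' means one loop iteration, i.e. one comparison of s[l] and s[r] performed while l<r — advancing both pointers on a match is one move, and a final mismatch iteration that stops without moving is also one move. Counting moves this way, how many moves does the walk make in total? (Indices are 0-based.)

8 moves

l=0 r=16: '1'=='1', l++,r--
l=1 r=15: '2'=='2', l++,r--
l=2 r=14: '6'=='6', l++,r--
l=3 r=13: '2'=='2', l++,r--
l=4 r=12: '3'=='3', l++,r--
l=5 r=11: '2'=='2', l++,r--
l=6 r=10: '4'=='4', l++,r--
l=7 r=9: '7'=='7', l++,r--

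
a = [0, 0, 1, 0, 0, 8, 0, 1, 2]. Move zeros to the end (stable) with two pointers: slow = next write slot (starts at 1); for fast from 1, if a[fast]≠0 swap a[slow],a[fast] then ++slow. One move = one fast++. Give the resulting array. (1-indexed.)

[1, 8, 1, 2, 0, 0, 0, 0, 0]

slow=1 fast=1: a[fast]=0, fast++
slow=1 fast=2: a[fast]=0, fast++
slow=1 fast=3: a[fast]=1≠0 swap→a[1]=1, slow++,fast++
slow=2 fast=4: a[fast]=0, fast++
slow=2 fast=5: a[fast]=0, fast++
slow=2 fast=6: a[fast]=8≠0 swap→a[2]=8, slow++,fast++
slow=3 fast=7: a[fast]=0, fast++
slow=3 fast=8: a[fast]=1≠0 swap→a[3]=1, slow++,fast++
slow=4 fast=9: a[fast]=2≠0 swap→a[4]=2, slow++,fast++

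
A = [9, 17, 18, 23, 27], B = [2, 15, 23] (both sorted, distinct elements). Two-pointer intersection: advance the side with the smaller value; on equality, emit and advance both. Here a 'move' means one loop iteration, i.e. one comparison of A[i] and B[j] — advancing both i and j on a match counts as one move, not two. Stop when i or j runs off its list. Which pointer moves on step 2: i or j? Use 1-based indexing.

i

i=1 j=1: 9>2, j++
i=1 j=2: 9<15, i++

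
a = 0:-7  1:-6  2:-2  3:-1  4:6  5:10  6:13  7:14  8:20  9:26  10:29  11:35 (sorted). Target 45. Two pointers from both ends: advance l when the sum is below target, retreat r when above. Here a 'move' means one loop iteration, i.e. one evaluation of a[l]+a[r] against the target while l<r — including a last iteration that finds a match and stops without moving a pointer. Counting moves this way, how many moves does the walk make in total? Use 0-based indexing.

l=0 r=11: -7+35=28 <45, l++
l=1 r=11: -6+35=29 <45, l++
l=2 r=11: -2+35=33 <45, l++
l=3 r=11: -1+35=34 <45, l++
l=4 r=11: 6+35=41 <45, l++
l=5 r=11: 10+35=45, found

6 moves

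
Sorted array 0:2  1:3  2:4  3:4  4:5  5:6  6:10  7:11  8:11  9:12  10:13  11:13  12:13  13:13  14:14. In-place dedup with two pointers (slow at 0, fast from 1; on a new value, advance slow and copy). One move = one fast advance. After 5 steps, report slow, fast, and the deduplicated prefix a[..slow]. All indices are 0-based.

slow=0 fast=1: a[fast]=3≠a[slow]=2 write a[1]=3, slow++,fast++
slow=1 fast=2: a[fast]=4≠a[slow]=3 write a[2]=4, slow++,fast++
slow=2 fast=3: a[fast]=4=a[slow] dup, fast++
slow=2 fast=4: a[fast]=5≠a[slow]=4 write a[3]=5, slow++,fast++
slow=3 fast=5: a[fast]=6≠a[slow]=5 write a[4]=6, slow++,fast++

slow=4, fast=6, prefix=[2, 3, 4, 5, 6]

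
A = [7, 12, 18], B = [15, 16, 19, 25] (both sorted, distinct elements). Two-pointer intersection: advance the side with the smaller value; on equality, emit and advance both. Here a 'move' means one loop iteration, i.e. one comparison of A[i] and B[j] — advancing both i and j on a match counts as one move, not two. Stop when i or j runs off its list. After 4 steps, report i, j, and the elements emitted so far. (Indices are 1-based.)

i=1 j=1: 7<15, i++
i=2 j=1: 12<15, i++
i=3 j=1: 18>15, j++
i=3 j=2: 18>16, j++

i=3, j=3, emitted=[]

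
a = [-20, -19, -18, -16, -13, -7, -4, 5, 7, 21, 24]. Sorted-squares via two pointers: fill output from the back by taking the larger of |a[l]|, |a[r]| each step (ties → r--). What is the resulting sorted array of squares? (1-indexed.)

[1,11] |-20|<=|24| out[11]=576 → r--
[1,10] |-20|<=|21| out[10]=441 → r--
[1,9] |-20|>|7| out[9]=400 → l++
[2,9] |-19|>|7| out[8]=361 → l++
[3,9] |-18|>|7| out[7]=324 → l++
[4,9] |-16|>|7| out[6]=256 → l++
[5,9] |-13|>|7| out[5]=169 → l++
[6,9] |-7|<=|7| out[4]=49 → r--
[6,8] |-7|>|5| out[3]=49 → l++
[7,8] |-4|<=|5| out[2]=25 → r--
[7,7] |-4|<=|-4| out[1]=16 → r--

[16, 25, 49, 49, 169, 256, 324, 361, 400, 441, 576]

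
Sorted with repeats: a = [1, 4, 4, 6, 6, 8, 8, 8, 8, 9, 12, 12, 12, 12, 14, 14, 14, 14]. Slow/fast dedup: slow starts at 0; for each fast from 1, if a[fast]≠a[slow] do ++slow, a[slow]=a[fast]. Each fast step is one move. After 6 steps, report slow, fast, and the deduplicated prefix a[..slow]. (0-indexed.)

slow=0 fast=1: a[fast]=4≠a[slow]=1 write a[1]=4, slow++,fast++
slow=1 fast=2: a[fast]=4=a[slow] dup, fast++
slow=1 fast=3: a[fast]=6≠a[slow]=4 write a[2]=6, slow++,fast++
slow=2 fast=4: a[fast]=6=a[slow] dup, fast++
slow=2 fast=5: a[fast]=8≠a[slow]=6 write a[3]=8, slow++,fast++
slow=3 fast=6: a[fast]=8=a[slow] dup, fast++

slow=3, fast=7, prefix=[1, 4, 6, 8]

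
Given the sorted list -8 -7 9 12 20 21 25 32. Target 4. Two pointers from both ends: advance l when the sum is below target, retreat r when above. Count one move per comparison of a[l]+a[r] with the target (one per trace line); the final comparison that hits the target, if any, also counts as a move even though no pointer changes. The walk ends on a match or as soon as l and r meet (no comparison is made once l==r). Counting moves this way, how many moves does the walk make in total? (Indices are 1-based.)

5 moves

l=1 r=8: -8+32=24 >4, r--
l=1 r=7: -8+25=17 >4, r--
l=1 r=6: -8+21=13 >4, r--
l=1 r=5: -8+20=12 >4, r--
l=1 r=4: -8+12=4, found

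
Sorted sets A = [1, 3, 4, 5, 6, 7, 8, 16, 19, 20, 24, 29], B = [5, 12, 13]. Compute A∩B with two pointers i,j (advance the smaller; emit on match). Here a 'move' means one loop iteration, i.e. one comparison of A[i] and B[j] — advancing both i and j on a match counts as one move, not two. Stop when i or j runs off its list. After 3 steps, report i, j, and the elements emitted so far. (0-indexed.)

i=0 j=0: 1<5, i++
i=1 j=0: 3<5, i++
i=2 j=0: 4<5, i++

i=3, j=0, emitted=[]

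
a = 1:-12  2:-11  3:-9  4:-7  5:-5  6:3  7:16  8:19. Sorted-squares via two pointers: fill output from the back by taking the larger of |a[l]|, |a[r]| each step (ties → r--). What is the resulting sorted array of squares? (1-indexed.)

[1,8] |-12|<=|19| out[8]=361 → r--
[1,7] |-12|<=|16| out[7]=256 → r--
[1,6] |-12|>|3| out[6]=144 → l++
[2,6] |-11|>|3| out[5]=121 → l++
[3,6] |-9|>|3| out[4]=81 → l++
[4,6] |-7|>|3| out[3]=49 → l++
[5,6] |-5|>|3| out[2]=25 → l++
[6,6] |3|<=|3| out[1]=9 → r--

[9, 25, 49, 81, 121, 144, 256, 361]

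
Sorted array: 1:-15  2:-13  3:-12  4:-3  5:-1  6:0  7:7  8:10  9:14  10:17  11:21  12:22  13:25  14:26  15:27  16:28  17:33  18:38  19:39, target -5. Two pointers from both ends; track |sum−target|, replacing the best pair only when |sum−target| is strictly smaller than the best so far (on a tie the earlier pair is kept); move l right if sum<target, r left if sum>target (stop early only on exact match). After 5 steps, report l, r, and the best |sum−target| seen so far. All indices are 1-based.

l=1, r=14, best |Δ|=17

l=1 r=19: -15+39=24 d=29 *, r--
l=1 r=18: -15+38=23 d=28 *, r--
l=1 r=17: -15+33=18 d=23 *, r--
l=1 r=16: -15+28=13 d=18 *, r--
l=1 r=15: -15+27=12 d=17 *, r--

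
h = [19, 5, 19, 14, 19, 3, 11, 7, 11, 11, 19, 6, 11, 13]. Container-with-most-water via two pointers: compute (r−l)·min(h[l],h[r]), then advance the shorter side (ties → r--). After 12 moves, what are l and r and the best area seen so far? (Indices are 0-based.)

[0,13] min(19,13)*13=169 best=169 * → r--
[0,12] min(19,11)*12=132 best=169 → r--
[0,11] min(19,6)*11=66 best=169 → r--
[0,10] min(19,19)*10=190 best=190 * → r--
[0,9] min(19,11)*9=99 best=190 → r--
[0,8] min(19,11)*8=88 best=190 → r--
[0,7] min(19,7)*7=49 best=190 → r--
[0,6] min(19,11)*6=66 best=190 → r--
[0,5] min(19,3)*5=15 best=190 → r--
[0,4] min(19,19)*4=76 best=190 → r--
[0,3] min(19,14)*3=42 best=190 → r--
[0,2] min(19,19)*2=38 best=190 → r--

l=0, r=1, best area=190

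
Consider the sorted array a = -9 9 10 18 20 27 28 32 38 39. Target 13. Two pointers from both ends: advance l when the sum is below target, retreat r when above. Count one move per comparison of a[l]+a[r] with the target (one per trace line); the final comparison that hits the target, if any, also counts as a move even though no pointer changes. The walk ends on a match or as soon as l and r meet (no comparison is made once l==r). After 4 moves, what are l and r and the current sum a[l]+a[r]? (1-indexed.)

[1,10] -9+39=30 >13 → r--
[1,9] -9+38=29 >13 → r--
[1,8] -9+32=23 >13 → r--
[1,7] -9+28=19 >13 → r--

l=1, r=6, sum=18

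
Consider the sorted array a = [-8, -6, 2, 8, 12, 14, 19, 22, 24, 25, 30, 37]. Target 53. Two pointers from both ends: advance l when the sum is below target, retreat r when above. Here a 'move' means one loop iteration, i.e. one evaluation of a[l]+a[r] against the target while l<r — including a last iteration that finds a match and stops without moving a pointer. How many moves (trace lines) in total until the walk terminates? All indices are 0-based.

11 moves

[0,11] -8+37=29 <53 → l++
[1,11] -6+37=31 <53 → l++
[2,11] 2+37=39 <53 → l++
[3,11] 8+37=45 <53 → l++
[4,11] 12+37=49 <53 → l++
[5,11] 14+37=51 <53 → l++
[6,11] 19+37=56 >53 → r--
[6,10] 19+30=49 <53 → l++
[7,10] 22+30=52 <53 → l++
[8,10] 24+30=54 >53 → r--
[8,9] 24+25=49 <53 → l++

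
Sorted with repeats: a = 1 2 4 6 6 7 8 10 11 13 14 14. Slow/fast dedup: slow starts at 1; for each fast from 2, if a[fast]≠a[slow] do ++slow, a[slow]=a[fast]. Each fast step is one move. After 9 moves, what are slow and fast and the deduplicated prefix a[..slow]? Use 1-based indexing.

slow=9, fast=11, prefix=[1, 2, 4, 6, 7, 8, 10, 11, 13]

(s=1,f=2) a[fast]=2≠a[slow]=1 write a[2]=2 → slow++,fast++
(s=2,f=3) a[fast]=4≠a[slow]=2 write a[3]=4 → slow++,fast++
(s=3,f=4) a[fast]=6≠a[slow]=4 write a[4]=6 → slow++,fast++
(s=4,f=5) a[fast]=6=a[slow] dup → fast++
(s=4,f=6) a[fast]=7≠a[slow]=6 write a[5]=7 → slow++,fast++
(s=5,f=7) a[fast]=8≠a[slow]=7 write a[6]=8 → slow++,fast++
(s=6,f=8) a[fast]=10≠a[slow]=8 write a[7]=10 → slow++,fast++
(s=7,f=9) a[fast]=11≠a[slow]=10 write a[8]=11 → slow++,fast++
(s=8,f=10) a[fast]=13≠a[slow]=11 write a[9]=13 → slow++,fast++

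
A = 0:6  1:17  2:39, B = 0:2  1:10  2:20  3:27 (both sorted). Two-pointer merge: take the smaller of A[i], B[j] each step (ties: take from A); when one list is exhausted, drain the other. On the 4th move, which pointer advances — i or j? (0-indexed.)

i=0 j=0: A[i]=6>B[j]=2 take 2, j++
i=0 j=1: A[i]=6<=B[j]=10 take 6, i++
i=1 j=1: A[i]=17>B[j]=10 take 10, j++
i=1 j=2: A[i]=17<=B[j]=20 take 17, i++

i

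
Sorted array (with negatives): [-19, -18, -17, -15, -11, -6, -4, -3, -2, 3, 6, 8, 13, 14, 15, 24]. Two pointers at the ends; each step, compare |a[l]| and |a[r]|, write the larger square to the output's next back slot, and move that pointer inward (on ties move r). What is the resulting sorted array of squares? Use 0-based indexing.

[0,15] |-19|<=|24| out[15]=576 → r--
[0,14] |-19|>|15| out[14]=361 → l++
[1,14] |-18|>|15| out[13]=324 → l++
[2,14] |-17|>|15| out[12]=289 → l++
[3,14] |-15|<=|15| out[11]=225 → r--
[3,13] |-15|>|14| out[10]=225 → l++
[4,13] |-11|<=|14| out[9]=196 → r--
[4,12] |-11|<=|13| out[8]=169 → r--
[4,11] |-11|>|8| out[7]=121 → l++
[5,11] |-6|<=|8| out[6]=64 → r--
[5,10] |-6|<=|6| out[5]=36 → r--
[5,9] |-6|>|3| out[4]=36 → l++
[6,9] |-4|>|3| out[3]=16 → l++
[7,9] |-3|<=|3| out[2]=9 → r--
[7,8] |-3|>|-2| out[1]=9 → l++
[8,8] |-2|<=|-2| out[0]=4 → r--

[4, 9, 9, 16, 36, 36, 64, 121, 169, 196, 225, 225, 289, 324, 361, 576]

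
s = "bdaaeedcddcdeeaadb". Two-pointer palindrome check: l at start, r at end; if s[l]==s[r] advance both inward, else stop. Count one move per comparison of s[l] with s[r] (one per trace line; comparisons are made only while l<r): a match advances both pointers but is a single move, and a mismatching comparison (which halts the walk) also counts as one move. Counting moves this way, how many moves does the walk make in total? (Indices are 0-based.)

9 moves

l=0 r=17: 'b'=='b', l++,r--
l=1 r=16: 'd'=='d', l++,r--
l=2 r=15: 'a'=='a', l++,r--
l=3 r=14: 'a'=='a', l++,r--
l=4 r=13: 'e'=='e', l++,r--
l=5 r=12: 'e'=='e', l++,r--
l=6 r=11: 'd'=='d', l++,r--
l=7 r=10: 'c'=='c', l++,r--
l=8 r=9: 'd'=='d', l++,r--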